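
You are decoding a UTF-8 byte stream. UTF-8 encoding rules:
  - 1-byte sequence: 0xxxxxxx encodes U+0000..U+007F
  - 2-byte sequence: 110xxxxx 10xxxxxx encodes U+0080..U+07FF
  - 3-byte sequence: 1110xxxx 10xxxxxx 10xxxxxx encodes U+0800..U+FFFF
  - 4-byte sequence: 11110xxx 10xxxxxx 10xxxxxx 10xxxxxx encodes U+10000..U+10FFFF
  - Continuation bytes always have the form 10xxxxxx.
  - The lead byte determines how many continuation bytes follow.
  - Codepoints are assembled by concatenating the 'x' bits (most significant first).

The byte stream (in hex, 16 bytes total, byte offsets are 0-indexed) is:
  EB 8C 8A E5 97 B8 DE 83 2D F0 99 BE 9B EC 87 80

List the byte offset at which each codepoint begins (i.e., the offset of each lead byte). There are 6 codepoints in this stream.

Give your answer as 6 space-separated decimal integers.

Byte[0]=EB: 3-byte lead, need 2 cont bytes. acc=0xB
Byte[1]=8C: continuation. acc=(acc<<6)|0x0C=0x2CC
Byte[2]=8A: continuation. acc=(acc<<6)|0x0A=0xB30A
Completed: cp=U+B30A (starts at byte 0)
Byte[3]=E5: 3-byte lead, need 2 cont bytes. acc=0x5
Byte[4]=97: continuation. acc=(acc<<6)|0x17=0x157
Byte[5]=B8: continuation. acc=(acc<<6)|0x38=0x55F8
Completed: cp=U+55F8 (starts at byte 3)
Byte[6]=DE: 2-byte lead, need 1 cont bytes. acc=0x1E
Byte[7]=83: continuation. acc=(acc<<6)|0x03=0x783
Completed: cp=U+0783 (starts at byte 6)
Byte[8]=2D: 1-byte ASCII. cp=U+002D
Byte[9]=F0: 4-byte lead, need 3 cont bytes. acc=0x0
Byte[10]=99: continuation. acc=(acc<<6)|0x19=0x19
Byte[11]=BE: continuation. acc=(acc<<6)|0x3E=0x67E
Byte[12]=9B: continuation. acc=(acc<<6)|0x1B=0x19F9B
Completed: cp=U+19F9B (starts at byte 9)
Byte[13]=EC: 3-byte lead, need 2 cont bytes. acc=0xC
Byte[14]=87: continuation. acc=(acc<<6)|0x07=0x307
Byte[15]=80: continuation. acc=(acc<<6)|0x00=0xC1C0
Completed: cp=U+C1C0 (starts at byte 13)

Answer: 0 3 6 8 9 13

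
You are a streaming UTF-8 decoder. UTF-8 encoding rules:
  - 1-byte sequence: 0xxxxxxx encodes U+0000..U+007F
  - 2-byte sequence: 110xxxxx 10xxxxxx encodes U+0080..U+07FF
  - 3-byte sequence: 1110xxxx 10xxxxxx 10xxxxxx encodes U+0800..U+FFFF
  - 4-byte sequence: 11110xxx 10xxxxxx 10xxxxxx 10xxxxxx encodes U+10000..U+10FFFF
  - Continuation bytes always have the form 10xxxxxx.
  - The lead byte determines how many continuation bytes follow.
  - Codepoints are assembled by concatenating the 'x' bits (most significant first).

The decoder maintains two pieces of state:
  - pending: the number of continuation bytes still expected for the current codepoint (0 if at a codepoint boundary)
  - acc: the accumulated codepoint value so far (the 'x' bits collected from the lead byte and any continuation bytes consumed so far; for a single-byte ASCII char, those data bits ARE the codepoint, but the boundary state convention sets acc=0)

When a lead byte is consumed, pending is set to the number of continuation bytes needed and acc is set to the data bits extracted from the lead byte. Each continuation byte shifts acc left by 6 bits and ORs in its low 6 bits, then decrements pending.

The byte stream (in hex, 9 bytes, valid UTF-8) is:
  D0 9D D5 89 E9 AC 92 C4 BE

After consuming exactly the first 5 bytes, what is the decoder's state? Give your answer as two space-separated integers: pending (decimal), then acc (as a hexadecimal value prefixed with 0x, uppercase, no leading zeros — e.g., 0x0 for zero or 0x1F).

Byte[0]=D0: 2-byte lead. pending=1, acc=0x10
Byte[1]=9D: continuation. acc=(acc<<6)|0x1D=0x41D, pending=0
Byte[2]=D5: 2-byte lead. pending=1, acc=0x15
Byte[3]=89: continuation. acc=(acc<<6)|0x09=0x549, pending=0
Byte[4]=E9: 3-byte lead. pending=2, acc=0x9

Answer: 2 0x9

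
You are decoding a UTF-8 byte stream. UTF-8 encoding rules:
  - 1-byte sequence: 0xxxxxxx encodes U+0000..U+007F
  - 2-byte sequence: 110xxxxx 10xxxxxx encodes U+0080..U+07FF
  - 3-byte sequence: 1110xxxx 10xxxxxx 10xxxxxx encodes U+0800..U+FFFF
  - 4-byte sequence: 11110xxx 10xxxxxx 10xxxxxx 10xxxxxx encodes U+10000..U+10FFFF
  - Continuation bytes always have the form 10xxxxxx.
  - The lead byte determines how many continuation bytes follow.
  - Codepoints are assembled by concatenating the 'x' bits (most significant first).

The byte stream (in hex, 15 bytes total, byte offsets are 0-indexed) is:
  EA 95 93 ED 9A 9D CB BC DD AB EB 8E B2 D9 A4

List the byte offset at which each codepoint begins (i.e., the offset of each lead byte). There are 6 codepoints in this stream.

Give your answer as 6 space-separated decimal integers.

Answer: 0 3 6 8 10 13

Derivation:
Byte[0]=EA: 3-byte lead, need 2 cont bytes. acc=0xA
Byte[1]=95: continuation. acc=(acc<<6)|0x15=0x295
Byte[2]=93: continuation. acc=(acc<<6)|0x13=0xA553
Completed: cp=U+A553 (starts at byte 0)
Byte[3]=ED: 3-byte lead, need 2 cont bytes. acc=0xD
Byte[4]=9A: continuation. acc=(acc<<6)|0x1A=0x35A
Byte[5]=9D: continuation. acc=(acc<<6)|0x1D=0xD69D
Completed: cp=U+D69D (starts at byte 3)
Byte[6]=CB: 2-byte lead, need 1 cont bytes. acc=0xB
Byte[7]=BC: continuation. acc=(acc<<6)|0x3C=0x2FC
Completed: cp=U+02FC (starts at byte 6)
Byte[8]=DD: 2-byte lead, need 1 cont bytes. acc=0x1D
Byte[9]=AB: continuation. acc=(acc<<6)|0x2B=0x76B
Completed: cp=U+076B (starts at byte 8)
Byte[10]=EB: 3-byte lead, need 2 cont bytes. acc=0xB
Byte[11]=8E: continuation. acc=(acc<<6)|0x0E=0x2CE
Byte[12]=B2: continuation. acc=(acc<<6)|0x32=0xB3B2
Completed: cp=U+B3B2 (starts at byte 10)
Byte[13]=D9: 2-byte lead, need 1 cont bytes. acc=0x19
Byte[14]=A4: continuation. acc=(acc<<6)|0x24=0x664
Completed: cp=U+0664 (starts at byte 13)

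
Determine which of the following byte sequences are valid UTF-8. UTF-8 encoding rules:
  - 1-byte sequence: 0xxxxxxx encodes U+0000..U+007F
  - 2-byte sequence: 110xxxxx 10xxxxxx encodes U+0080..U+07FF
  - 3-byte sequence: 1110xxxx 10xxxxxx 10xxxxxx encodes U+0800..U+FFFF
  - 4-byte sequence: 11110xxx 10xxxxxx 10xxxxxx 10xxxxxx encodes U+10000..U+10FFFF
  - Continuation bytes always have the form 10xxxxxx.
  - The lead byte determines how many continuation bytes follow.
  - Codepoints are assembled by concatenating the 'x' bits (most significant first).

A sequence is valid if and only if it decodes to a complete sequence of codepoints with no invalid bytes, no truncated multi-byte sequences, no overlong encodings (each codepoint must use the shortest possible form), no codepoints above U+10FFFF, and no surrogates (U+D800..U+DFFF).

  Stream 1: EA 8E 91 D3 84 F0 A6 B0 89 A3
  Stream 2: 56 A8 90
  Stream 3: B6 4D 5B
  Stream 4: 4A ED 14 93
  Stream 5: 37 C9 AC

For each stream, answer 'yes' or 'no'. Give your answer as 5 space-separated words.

Answer: no no no no yes

Derivation:
Stream 1: error at byte offset 9. INVALID
Stream 2: error at byte offset 1. INVALID
Stream 3: error at byte offset 0. INVALID
Stream 4: error at byte offset 2. INVALID
Stream 5: decodes cleanly. VALID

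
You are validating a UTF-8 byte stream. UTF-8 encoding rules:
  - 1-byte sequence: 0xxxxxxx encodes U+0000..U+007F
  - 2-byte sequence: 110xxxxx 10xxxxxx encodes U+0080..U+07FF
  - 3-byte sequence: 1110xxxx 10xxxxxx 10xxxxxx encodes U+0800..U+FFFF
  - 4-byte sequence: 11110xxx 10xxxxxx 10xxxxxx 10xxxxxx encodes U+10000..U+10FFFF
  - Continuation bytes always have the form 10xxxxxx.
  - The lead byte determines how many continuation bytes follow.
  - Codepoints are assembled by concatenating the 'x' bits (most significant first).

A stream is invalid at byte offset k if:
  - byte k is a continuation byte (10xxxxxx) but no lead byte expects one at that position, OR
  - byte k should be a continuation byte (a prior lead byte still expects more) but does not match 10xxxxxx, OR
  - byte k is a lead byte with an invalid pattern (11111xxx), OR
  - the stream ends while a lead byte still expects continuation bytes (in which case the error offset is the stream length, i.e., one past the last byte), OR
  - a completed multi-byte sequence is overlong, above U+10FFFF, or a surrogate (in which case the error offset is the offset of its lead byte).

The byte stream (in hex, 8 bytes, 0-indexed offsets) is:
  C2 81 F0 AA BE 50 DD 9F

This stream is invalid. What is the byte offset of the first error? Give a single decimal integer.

Byte[0]=C2: 2-byte lead, need 1 cont bytes. acc=0x2
Byte[1]=81: continuation. acc=(acc<<6)|0x01=0x81
Completed: cp=U+0081 (starts at byte 0)
Byte[2]=F0: 4-byte lead, need 3 cont bytes. acc=0x0
Byte[3]=AA: continuation. acc=(acc<<6)|0x2A=0x2A
Byte[4]=BE: continuation. acc=(acc<<6)|0x3E=0xABE
Byte[5]=50: expected 10xxxxxx continuation. INVALID

Answer: 5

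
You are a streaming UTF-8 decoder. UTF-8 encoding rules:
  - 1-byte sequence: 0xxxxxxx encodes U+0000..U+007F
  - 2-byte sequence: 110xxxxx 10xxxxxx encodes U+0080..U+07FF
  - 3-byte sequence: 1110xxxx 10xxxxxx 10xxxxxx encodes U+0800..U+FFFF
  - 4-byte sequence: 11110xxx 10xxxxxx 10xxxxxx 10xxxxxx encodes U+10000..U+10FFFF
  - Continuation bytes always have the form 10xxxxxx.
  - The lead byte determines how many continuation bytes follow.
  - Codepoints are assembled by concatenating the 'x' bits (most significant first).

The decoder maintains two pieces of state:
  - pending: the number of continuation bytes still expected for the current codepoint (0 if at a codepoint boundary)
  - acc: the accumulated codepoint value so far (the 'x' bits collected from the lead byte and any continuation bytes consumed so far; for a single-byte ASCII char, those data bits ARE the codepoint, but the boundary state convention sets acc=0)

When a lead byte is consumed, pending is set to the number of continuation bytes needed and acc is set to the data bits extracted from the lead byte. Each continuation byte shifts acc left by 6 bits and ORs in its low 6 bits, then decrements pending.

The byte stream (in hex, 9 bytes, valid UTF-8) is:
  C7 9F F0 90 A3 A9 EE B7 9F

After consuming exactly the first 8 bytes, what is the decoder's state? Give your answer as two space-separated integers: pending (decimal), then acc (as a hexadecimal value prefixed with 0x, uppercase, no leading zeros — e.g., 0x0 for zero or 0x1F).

Answer: 1 0x3B7

Derivation:
Byte[0]=C7: 2-byte lead. pending=1, acc=0x7
Byte[1]=9F: continuation. acc=(acc<<6)|0x1F=0x1DF, pending=0
Byte[2]=F0: 4-byte lead. pending=3, acc=0x0
Byte[3]=90: continuation. acc=(acc<<6)|0x10=0x10, pending=2
Byte[4]=A3: continuation. acc=(acc<<6)|0x23=0x423, pending=1
Byte[5]=A9: continuation. acc=(acc<<6)|0x29=0x108E9, pending=0
Byte[6]=EE: 3-byte lead. pending=2, acc=0xE
Byte[7]=B7: continuation. acc=(acc<<6)|0x37=0x3B7, pending=1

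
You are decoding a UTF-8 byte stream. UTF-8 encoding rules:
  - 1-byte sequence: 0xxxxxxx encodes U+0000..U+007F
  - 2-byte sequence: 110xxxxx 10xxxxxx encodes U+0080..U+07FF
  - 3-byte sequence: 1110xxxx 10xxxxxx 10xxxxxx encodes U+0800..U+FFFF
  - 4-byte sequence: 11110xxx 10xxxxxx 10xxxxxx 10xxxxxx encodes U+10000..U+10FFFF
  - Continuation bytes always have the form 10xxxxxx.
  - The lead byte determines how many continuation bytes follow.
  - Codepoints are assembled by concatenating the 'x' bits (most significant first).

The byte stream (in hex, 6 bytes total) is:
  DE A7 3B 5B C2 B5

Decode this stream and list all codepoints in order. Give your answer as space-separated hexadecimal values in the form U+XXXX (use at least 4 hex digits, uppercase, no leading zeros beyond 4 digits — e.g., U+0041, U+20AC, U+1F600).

Answer: U+07A7 U+003B U+005B U+00B5

Derivation:
Byte[0]=DE: 2-byte lead, need 1 cont bytes. acc=0x1E
Byte[1]=A7: continuation. acc=(acc<<6)|0x27=0x7A7
Completed: cp=U+07A7 (starts at byte 0)
Byte[2]=3B: 1-byte ASCII. cp=U+003B
Byte[3]=5B: 1-byte ASCII. cp=U+005B
Byte[4]=C2: 2-byte lead, need 1 cont bytes. acc=0x2
Byte[5]=B5: continuation. acc=(acc<<6)|0x35=0xB5
Completed: cp=U+00B5 (starts at byte 4)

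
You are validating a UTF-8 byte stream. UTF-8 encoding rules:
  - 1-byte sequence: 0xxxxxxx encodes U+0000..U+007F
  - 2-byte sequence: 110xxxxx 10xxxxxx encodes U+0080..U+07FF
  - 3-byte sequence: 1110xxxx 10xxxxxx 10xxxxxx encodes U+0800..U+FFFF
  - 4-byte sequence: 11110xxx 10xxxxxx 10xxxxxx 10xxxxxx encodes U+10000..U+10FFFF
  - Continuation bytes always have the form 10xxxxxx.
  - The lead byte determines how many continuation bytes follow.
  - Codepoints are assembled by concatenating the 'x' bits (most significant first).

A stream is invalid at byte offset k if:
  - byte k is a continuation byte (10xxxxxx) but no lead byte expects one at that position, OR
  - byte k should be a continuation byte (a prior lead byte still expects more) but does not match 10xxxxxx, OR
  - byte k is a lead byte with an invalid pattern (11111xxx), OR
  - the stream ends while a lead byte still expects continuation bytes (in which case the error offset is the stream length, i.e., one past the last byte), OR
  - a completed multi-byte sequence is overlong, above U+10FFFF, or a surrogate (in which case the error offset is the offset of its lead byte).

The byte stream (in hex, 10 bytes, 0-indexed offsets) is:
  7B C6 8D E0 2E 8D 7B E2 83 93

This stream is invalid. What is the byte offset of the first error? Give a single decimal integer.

Answer: 4

Derivation:
Byte[0]=7B: 1-byte ASCII. cp=U+007B
Byte[1]=C6: 2-byte lead, need 1 cont bytes. acc=0x6
Byte[2]=8D: continuation. acc=(acc<<6)|0x0D=0x18D
Completed: cp=U+018D (starts at byte 1)
Byte[3]=E0: 3-byte lead, need 2 cont bytes. acc=0x0
Byte[4]=2E: expected 10xxxxxx continuation. INVALID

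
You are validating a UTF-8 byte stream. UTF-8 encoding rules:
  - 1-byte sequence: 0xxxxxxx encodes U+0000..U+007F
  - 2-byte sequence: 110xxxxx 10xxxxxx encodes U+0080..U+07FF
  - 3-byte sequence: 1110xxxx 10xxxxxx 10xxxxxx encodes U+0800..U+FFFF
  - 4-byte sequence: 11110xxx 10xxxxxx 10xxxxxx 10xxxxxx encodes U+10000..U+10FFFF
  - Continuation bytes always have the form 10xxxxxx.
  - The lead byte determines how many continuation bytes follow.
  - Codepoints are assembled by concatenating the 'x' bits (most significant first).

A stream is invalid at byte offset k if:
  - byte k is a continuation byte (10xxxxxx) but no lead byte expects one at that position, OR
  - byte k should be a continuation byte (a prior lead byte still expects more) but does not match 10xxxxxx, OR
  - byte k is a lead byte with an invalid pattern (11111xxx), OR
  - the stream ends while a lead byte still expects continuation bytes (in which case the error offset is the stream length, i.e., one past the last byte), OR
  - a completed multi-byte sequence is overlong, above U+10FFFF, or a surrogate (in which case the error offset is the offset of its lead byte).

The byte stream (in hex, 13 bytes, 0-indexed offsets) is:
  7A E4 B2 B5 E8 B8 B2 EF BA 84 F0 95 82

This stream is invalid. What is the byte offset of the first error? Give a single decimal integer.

Byte[0]=7A: 1-byte ASCII. cp=U+007A
Byte[1]=E4: 3-byte lead, need 2 cont bytes. acc=0x4
Byte[2]=B2: continuation. acc=(acc<<6)|0x32=0x132
Byte[3]=B5: continuation. acc=(acc<<6)|0x35=0x4CB5
Completed: cp=U+4CB5 (starts at byte 1)
Byte[4]=E8: 3-byte lead, need 2 cont bytes. acc=0x8
Byte[5]=B8: continuation. acc=(acc<<6)|0x38=0x238
Byte[6]=B2: continuation. acc=(acc<<6)|0x32=0x8E32
Completed: cp=U+8E32 (starts at byte 4)
Byte[7]=EF: 3-byte lead, need 2 cont bytes. acc=0xF
Byte[8]=BA: continuation. acc=(acc<<6)|0x3A=0x3FA
Byte[9]=84: continuation. acc=(acc<<6)|0x04=0xFE84
Completed: cp=U+FE84 (starts at byte 7)
Byte[10]=F0: 4-byte lead, need 3 cont bytes. acc=0x0
Byte[11]=95: continuation. acc=(acc<<6)|0x15=0x15
Byte[12]=82: continuation. acc=(acc<<6)|0x02=0x542
Byte[13]: stream ended, expected continuation. INVALID

Answer: 13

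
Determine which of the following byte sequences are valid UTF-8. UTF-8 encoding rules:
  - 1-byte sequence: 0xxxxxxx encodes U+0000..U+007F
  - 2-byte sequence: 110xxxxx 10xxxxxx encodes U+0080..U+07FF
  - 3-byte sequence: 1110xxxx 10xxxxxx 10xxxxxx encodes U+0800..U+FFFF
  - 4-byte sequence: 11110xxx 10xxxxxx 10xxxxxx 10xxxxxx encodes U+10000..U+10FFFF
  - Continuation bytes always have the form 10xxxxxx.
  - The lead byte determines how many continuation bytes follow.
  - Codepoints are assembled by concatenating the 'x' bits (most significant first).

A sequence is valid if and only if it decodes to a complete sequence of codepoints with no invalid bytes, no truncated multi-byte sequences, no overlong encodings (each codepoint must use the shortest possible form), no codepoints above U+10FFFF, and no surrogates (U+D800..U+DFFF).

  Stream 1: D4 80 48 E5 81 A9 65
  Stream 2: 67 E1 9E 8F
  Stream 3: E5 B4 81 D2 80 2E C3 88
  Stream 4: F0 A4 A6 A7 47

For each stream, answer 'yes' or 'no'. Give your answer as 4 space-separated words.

Answer: yes yes yes yes

Derivation:
Stream 1: decodes cleanly. VALID
Stream 2: decodes cleanly. VALID
Stream 3: decodes cleanly. VALID
Stream 4: decodes cleanly. VALID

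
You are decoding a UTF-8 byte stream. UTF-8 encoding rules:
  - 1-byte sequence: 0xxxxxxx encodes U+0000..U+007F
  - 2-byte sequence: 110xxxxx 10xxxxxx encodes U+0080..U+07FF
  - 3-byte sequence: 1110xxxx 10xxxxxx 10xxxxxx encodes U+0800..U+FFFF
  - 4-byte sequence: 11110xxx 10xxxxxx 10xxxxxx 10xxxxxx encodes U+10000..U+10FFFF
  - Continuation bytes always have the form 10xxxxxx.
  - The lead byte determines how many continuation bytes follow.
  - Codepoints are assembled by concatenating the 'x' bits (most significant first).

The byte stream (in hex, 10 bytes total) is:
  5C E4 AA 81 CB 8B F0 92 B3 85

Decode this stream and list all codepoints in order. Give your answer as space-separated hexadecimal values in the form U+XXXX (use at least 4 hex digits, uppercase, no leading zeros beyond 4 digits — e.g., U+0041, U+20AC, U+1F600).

Answer: U+005C U+4A81 U+02CB U+12CC5

Derivation:
Byte[0]=5C: 1-byte ASCII. cp=U+005C
Byte[1]=E4: 3-byte lead, need 2 cont bytes. acc=0x4
Byte[2]=AA: continuation. acc=(acc<<6)|0x2A=0x12A
Byte[3]=81: continuation. acc=(acc<<6)|0x01=0x4A81
Completed: cp=U+4A81 (starts at byte 1)
Byte[4]=CB: 2-byte lead, need 1 cont bytes. acc=0xB
Byte[5]=8B: continuation. acc=(acc<<6)|0x0B=0x2CB
Completed: cp=U+02CB (starts at byte 4)
Byte[6]=F0: 4-byte lead, need 3 cont bytes. acc=0x0
Byte[7]=92: continuation. acc=(acc<<6)|0x12=0x12
Byte[8]=B3: continuation. acc=(acc<<6)|0x33=0x4B3
Byte[9]=85: continuation. acc=(acc<<6)|0x05=0x12CC5
Completed: cp=U+12CC5 (starts at byte 6)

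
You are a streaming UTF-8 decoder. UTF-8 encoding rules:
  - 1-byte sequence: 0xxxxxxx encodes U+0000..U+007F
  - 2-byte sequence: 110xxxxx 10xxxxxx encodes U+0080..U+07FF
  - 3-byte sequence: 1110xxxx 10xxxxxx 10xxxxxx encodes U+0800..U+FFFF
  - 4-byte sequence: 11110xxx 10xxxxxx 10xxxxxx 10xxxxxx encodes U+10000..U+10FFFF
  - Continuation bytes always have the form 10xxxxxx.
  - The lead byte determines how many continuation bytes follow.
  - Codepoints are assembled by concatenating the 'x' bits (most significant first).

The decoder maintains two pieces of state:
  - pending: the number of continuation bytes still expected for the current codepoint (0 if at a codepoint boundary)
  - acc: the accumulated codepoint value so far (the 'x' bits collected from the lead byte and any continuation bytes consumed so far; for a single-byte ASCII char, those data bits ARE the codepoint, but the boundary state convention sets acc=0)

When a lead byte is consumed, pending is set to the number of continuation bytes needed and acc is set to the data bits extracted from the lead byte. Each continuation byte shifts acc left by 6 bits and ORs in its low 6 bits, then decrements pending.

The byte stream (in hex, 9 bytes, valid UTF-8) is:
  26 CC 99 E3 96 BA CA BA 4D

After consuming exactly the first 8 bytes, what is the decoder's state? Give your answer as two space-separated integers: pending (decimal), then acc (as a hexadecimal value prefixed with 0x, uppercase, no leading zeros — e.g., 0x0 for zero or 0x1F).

Answer: 0 0x2BA

Derivation:
Byte[0]=26: 1-byte. pending=0, acc=0x0
Byte[1]=CC: 2-byte lead. pending=1, acc=0xC
Byte[2]=99: continuation. acc=(acc<<6)|0x19=0x319, pending=0
Byte[3]=E3: 3-byte lead. pending=2, acc=0x3
Byte[4]=96: continuation. acc=(acc<<6)|0x16=0xD6, pending=1
Byte[5]=BA: continuation. acc=(acc<<6)|0x3A=0x35BA, pending=0
Byte[6]=CA: 2-byte lead. pending=1, acc=0xA
Byte[7]=BA: continuation. acc=(acc<<6)|0x3A=0x2BA, pending=0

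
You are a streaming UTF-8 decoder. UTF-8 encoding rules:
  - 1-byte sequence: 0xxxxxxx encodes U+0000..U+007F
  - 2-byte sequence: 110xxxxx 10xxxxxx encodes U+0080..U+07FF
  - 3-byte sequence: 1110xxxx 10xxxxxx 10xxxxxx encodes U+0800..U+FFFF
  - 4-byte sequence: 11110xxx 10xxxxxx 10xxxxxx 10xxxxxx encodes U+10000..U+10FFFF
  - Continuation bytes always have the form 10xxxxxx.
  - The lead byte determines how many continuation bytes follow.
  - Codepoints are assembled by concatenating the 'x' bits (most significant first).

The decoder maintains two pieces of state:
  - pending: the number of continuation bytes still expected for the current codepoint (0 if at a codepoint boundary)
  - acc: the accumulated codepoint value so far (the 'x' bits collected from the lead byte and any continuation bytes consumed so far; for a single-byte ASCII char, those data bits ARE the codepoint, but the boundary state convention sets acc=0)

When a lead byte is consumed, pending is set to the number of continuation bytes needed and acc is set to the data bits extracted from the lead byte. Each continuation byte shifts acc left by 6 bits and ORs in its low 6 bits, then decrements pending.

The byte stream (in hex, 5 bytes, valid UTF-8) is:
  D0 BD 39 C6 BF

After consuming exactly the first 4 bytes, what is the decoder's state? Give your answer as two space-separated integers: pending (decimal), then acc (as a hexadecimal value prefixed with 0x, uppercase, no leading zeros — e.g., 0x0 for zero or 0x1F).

Byte[0]=D0: 2-byte lead. pending=1, acc=0x10
Byte[1]=BD: continuation. acc=(acc<<6)|0x3D=0x43D, pending=0
Byte[2]=39: 1-byte. pending=0, acc=0x0
Byte[3]=C6: 2-byte lead. pending=1, acc=0x6

Answer: 1 0x6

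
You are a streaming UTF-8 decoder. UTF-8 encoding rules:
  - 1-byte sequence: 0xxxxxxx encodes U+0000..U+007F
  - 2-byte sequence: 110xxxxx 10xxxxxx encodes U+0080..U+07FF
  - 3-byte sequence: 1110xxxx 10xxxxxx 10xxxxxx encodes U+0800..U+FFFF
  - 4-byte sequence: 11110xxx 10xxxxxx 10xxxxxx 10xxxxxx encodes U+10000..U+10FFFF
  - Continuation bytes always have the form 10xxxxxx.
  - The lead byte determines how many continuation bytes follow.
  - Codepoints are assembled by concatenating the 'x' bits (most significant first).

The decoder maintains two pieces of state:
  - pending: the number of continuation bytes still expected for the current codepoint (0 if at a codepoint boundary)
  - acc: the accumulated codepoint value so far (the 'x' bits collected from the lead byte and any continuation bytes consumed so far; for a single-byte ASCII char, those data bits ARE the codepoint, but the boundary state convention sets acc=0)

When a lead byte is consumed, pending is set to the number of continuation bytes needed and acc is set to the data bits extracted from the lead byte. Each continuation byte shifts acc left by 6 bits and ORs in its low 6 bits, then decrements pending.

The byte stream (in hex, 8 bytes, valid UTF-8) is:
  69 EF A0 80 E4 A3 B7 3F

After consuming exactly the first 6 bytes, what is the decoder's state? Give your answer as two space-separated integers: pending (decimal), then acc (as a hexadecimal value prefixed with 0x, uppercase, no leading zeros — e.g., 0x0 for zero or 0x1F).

Answer: 1 0x123

Derivation:
Byte[0]=69: 1-byte. pending=0, acc=0x0
Byte[1]=EF: 3-byte lead. pending=2, acc=0xF
Byte[2]=A0: continuation. acc=(acc<<6)|0x20=0x3E0, pending=1
Byte[3]=80: continuation. acc=(acc<<6)|0x00=0xF800, pending=0
Byte[4]=E4: 3-byte lead. pending=2, acc=0x4
Byte[5]=A3: continuation. acc=(acc<<6)|0x23=0x123, pending=1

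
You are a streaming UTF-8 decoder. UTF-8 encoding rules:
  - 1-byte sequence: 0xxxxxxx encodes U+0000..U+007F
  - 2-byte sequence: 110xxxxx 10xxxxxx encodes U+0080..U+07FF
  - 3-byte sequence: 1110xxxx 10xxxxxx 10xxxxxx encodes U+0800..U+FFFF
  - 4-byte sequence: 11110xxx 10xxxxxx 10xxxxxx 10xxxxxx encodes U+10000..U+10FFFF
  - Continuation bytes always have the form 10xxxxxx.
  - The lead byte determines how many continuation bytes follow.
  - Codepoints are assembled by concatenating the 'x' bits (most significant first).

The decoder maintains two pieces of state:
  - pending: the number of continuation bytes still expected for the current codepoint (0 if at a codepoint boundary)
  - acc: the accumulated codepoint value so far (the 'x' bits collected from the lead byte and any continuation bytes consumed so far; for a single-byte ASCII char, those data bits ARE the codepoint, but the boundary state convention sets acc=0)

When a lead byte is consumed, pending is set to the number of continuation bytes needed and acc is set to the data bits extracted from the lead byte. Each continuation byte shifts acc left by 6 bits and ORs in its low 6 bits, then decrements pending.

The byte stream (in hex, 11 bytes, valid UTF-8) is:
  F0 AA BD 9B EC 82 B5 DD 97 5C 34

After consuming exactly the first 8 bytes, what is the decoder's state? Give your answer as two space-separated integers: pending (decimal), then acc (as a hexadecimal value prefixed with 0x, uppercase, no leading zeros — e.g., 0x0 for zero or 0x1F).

Answer: 1 0x1D

Derivation:
Byte[0]=F0: 4-byte lead. pending=3, acc=0x0
Byte[1]=AA: continuation. acc=(acc<<6)|0x2A=0x2A, pending=2
Byte[2]=BD: continuation. acc=(acc<<6)|0x3D=0xABD, pending=1
Byte[3]=9B: continuation. acc=(acc<<6)|0x1B=0x2AF5B, pending=0
Byte[4]=EC: 3-byte lead. pending=2, acc=0xC
Byte[5]=82: continuation. acc=(acc<<6)|0x02=0x302, pending=1
Byte[6]=B5: continuation. acc=(acc<<6)|0x35=0xC0B5, pending=0
Byte[7]=DD: 2-byte lead. pending=1, acc=0x1D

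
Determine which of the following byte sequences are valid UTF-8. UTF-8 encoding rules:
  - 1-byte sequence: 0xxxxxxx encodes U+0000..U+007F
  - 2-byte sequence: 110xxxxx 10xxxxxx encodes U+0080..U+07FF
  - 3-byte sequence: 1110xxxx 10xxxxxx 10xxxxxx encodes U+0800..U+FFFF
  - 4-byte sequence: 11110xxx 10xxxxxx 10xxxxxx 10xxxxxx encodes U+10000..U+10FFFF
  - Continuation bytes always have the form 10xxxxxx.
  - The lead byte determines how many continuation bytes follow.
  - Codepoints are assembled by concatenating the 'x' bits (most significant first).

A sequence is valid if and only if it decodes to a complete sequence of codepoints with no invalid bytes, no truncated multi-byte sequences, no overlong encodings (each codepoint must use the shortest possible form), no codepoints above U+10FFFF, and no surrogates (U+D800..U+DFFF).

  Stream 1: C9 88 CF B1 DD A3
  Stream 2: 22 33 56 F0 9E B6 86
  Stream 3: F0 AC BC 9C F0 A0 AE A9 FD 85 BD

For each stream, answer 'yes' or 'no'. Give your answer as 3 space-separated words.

Stream 1: decodes cleanly. VALID
Stream 2: decodes cleanly. VALID
Stream 3: error at byte offset 8. INVALID

Answer: yes yes no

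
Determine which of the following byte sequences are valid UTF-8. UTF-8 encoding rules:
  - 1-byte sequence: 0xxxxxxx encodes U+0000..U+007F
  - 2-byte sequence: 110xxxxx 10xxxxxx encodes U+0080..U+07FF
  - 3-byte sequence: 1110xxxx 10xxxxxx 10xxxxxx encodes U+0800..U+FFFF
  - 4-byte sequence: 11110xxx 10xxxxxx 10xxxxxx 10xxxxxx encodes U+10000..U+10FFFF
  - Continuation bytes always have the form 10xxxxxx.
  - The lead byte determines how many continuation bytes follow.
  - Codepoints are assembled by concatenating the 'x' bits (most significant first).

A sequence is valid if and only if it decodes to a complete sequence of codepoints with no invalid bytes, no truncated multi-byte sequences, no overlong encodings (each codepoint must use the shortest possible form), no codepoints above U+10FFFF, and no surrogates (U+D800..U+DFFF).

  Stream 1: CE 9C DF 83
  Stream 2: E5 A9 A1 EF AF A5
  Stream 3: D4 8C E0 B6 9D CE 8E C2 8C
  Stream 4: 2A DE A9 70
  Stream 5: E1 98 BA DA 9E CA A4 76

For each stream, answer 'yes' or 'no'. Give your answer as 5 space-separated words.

Stream 1: decodes cleanly. VALID
Stream 2: decodes cleanly. VALID
Stream 3: decodes cleanly. VALID
Stream 4: decodes cleanly. VALID
Stream 5: decodes cleanly. VALID

Answer: yes yes yes yes yes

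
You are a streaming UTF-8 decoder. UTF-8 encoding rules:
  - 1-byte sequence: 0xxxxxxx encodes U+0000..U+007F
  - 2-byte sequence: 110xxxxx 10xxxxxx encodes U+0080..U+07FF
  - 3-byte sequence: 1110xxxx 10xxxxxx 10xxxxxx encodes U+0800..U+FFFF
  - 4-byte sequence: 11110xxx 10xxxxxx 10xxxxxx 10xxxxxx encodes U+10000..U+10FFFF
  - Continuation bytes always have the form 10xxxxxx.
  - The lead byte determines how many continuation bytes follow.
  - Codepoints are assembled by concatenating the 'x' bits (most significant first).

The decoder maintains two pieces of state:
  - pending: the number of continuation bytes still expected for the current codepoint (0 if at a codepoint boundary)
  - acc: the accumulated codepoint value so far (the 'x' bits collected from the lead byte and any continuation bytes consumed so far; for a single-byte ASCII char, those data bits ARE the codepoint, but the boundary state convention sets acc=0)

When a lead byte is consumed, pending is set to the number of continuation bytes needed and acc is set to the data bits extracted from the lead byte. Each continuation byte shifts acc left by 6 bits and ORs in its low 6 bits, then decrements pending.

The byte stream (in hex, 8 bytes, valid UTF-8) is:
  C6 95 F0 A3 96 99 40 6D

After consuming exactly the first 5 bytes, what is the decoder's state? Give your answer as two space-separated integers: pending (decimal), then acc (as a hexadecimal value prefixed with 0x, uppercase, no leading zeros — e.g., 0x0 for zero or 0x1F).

Answer: 1 0x8D6

Derivation:
Byte[0]=C6: 2-byte lead. pending=1, acc=0x6
Byte[1]=95: continuation. acc=(acc<<6)|0x15=0x195, pending=0
Byte[2]=F0: 4-byte lead. pending=3, acc=0x0
Byte[3]=A3: continuation. acc=(acc<<6)|0x23=0x23, pending=2
Byte[4]=96: continuation. acc=(acc<<6)|0x16=0x8D6, pending=1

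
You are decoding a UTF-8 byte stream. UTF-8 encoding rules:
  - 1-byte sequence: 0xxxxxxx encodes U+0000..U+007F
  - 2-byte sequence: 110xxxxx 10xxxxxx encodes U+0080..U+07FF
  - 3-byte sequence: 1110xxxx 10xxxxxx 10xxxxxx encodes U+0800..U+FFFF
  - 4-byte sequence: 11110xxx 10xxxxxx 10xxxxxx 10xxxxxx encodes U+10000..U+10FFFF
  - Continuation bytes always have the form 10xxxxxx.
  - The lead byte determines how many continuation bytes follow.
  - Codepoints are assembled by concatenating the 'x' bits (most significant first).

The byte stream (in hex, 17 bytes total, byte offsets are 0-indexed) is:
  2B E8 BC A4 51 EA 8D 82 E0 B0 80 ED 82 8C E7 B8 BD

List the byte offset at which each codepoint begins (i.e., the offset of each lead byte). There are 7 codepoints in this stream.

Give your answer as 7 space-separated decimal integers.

Answer: 0 1 4 5 8 11 14

Derivation:
Byte[0]=2B: 1-byte ASCII. cp=U+002B
Byte[1]=E8: 3-byte lead, need 2 cont bytes. acc=0x8
Byte[2]=BC: continuation. acc=(acc<<6)|0x3C=0x23C
Byte[3]=A4: continuation. acc=(acc<<6)|0x24=0x8F24
Completed: cp=U+8F24 (starts at byte 1)
Byte[4]=51: 1-byte ASCII. cp=U+0051
Byte[5]=EA: 3-byte lead, need 2 cont bytes. acc=0xA
Byte[6]=8D: continuation. acc=(acc<<6)|0x0D=0x28D
Byte[7]=82: continuation. acc=(acc<<6)|0x02=0xA342
Completed: cp=U+A342 (starts at byte 5)
Byte[8]=E0: 3-byte lead, need 2 cont bytes. acc=0x0
Byte[9]=B0: continuation. acc=(acc<<6)|0x30=0x30
Byte[10]=80: continuation. acc=(acc<<6)|0x00=0xC00
Completed: cp=U+0C00 (starts at byte 8)
Byte[11]=ED: 3-byte lead, need 2 cont bytes. acc=0xD
Byte[12]=82: continuation. acc=(acc<<6)|0x02=0x342
Byte[13]=8C: continuation. acc=(acc<<6)|0x0C=0xD08C
Completed: cp=U+D08C (starts at byte 11)
Byte[14]=E7: 3-byte lead, need 2 cont bytes. acc=0x7
Byte[15]=B8: continuation. acc=(acc<<6)|0x38=0x1F8
Byte[16]=BD: continuation. acc=(acc<<6)|0x3D=0x7E3D
Completed: cp=U+7E3D (starts at byte 14)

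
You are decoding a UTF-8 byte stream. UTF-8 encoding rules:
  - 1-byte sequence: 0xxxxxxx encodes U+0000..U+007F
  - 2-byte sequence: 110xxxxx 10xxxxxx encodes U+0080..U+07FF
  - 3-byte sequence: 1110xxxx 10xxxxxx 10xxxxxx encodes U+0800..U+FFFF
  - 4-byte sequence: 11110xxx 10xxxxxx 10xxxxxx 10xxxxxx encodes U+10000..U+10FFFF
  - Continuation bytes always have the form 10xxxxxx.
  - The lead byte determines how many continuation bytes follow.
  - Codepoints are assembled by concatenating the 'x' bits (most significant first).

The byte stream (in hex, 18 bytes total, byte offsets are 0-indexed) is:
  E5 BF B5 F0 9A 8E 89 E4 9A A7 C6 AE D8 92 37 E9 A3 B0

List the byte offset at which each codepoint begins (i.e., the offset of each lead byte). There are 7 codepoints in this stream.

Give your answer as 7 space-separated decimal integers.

Answer: 0 3 7 10 12 14 15

Derivation:
Byte[0]=E5: 3-byte lead, need 2 cont bytes. acc=0x5
Byte[1]=BF: continuation. acc=(acc<<6)|0x3F=0x17F
Byte[2]=B5: continuation. acc=(acc<<6)|0x35=0x5FF5
Completed: cp=U+5FF5 (starts at byte 0)
Byte[3]=F0: 4-byte lead, need 3 cont bytes. acc=0x0
Byte[4]=9A: continuation. acc=(acc<<6)|0x1A=0x1A
Byte[5]=8E: continuation. acc=(acc<<6)|0x0E=0x68E
Byte[6]=89: continuation. acc=(acc<<6)|0x09=0x1A389
Completed: cp=U+1A389 (starts at byte 3)
Byte[7]=E4: 3-byte lead, need 2 cont bytes. acc=0x4
Byte[8]=9A: continuation. acc=(acc<<6)|0x1A=0x11A
Byte[9]=A7: continuation. acc=(acc<<6)|0x27=0x46A7
Completed: cp=U+46A7 (starts at byte 7)
Byte[10]=C6: 2-byte lead, need 1 cont bytes. acc=0x6
Byte[11]=AE: continuation. acc=(acc<<6)|0x2E=0x1AE
Completed: cp=U+01AE (starts at byte 10)
Byte[12]=D8: 2-byte lead, need 1 cont bytes. acc=0x18
Byte[13]=92: continuation. acc=(acc<<6)|0x12=0x612
Completed: cp=U+0612 (starts at byte 12)
Byte[14]=37: 1-byte ASCII. cp=U+0037
Byte[15]=E9: 3-byte lead, need 2 cont bytes. acc=0x9
Byte[16]=A3: continuation. acc=(acc<<6)|0x23=0x263
Byte[17]=B0: continuation. acc=(acc<<6)|0x30=0x98F0
Completed: cp=U+98F0 (starts at byte 15)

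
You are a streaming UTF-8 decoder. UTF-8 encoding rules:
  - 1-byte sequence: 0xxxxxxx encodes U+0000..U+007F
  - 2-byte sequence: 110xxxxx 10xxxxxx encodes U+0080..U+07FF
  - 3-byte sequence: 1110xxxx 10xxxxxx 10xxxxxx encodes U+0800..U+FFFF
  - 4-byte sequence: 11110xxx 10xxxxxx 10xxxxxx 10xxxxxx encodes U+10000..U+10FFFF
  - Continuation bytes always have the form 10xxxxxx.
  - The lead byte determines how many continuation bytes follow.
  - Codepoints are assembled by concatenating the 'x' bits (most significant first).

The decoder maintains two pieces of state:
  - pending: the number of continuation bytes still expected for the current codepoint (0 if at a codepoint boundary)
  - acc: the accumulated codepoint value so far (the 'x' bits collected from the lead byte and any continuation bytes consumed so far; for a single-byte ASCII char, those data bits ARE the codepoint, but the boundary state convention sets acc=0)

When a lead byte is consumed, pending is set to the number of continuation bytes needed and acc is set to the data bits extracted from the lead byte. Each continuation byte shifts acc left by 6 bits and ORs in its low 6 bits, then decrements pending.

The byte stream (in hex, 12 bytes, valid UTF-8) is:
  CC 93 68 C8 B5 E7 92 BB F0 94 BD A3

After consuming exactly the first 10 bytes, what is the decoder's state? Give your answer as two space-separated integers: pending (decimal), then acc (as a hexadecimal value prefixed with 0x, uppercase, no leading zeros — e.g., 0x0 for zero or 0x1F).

Byte[0]=CC: 2-byte lead. pending=1, acc=0xC
Byte[1]=93: continuation. acc=(acc<<6)|0x13=0x313, pending=0
Byte[2]=68: 1-byte. pending=0, acc=0x0
Byte[3]=C8: 2-byte lead. pending=1, acc=0x8
Byte[4]=B5: continuation. acc=(acc<<6)|0x35=0x235, pending=0
Byte[5]=E7: 3-byte lead. pending=2, acc=0x7
Byte[6]=92: continuation. acc=(acc<<6)|0x12=0x1D2, pending=1
Byte[7]=BB: continuation. acc=(acc<<6)|0x3B=0x74BB, pending=0
Byte[8]=F0: 4-byte lead. pending=3, acc=0x0
Byte[9]=94: continuation. acc=(acc<<6)|0x14=0x14, pending=2

Answer: 2 0x14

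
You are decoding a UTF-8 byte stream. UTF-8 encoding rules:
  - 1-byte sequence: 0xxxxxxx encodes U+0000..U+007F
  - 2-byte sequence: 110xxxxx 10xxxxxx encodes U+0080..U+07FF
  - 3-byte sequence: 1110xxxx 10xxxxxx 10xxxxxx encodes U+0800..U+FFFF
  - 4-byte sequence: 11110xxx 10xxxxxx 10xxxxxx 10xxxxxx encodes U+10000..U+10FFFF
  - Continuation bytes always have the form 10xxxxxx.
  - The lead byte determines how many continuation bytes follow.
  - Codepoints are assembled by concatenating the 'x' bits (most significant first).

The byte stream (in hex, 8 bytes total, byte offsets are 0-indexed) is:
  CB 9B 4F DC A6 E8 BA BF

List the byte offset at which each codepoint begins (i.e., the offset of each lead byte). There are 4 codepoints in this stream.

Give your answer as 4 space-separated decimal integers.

Byte[0]=CB: 2-byte lead, need 1 cont bytes. acc=0xB
Byte[1]=9B: continuation. acc=(acc<<6)|0x1B=0x2DB
Completed: cp=U+02DB (starts at byte 0)
Byte[2]=4F: 1-byte ASCII. cp=U+004F
Byte[3]=DC: 2-byte lead, need 1 cont bytes. acc=0x1C
Byte[4]=A6: continuation. acc=(acc<<6)|0x26=0x726
Completed: cp=U+0726 (starts at byte 3)
Byte[5]=E8: 3-byte lead, need 2 cont bytes. acc=0x8
Byte[6]=BA: continuation. acc=(acc<<6)|0x3A=0x23A
Byte[7]=BF: continuation. acc=(acc<<6)|0x3F=0x8EBF
Completed: cp=U+8EBF (starts at byte 5)

Answer: 0 2 3 5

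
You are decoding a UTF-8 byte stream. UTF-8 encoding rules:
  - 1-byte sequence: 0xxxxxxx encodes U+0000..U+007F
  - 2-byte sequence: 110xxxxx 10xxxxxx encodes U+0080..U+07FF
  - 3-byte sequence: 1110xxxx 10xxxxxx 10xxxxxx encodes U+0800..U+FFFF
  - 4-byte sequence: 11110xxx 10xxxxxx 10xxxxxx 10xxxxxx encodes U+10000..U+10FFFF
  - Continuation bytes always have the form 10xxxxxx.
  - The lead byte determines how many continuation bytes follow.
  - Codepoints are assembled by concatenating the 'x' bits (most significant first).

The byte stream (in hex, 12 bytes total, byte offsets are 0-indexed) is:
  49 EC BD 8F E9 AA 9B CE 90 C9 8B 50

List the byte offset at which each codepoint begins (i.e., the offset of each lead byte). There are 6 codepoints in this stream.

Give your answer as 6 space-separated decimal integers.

Answer: 0 1 4 7 9 11

Derivation:
Byte[0]=49: 1-byte ASCII. cp=U+0049
Byte[1]=EC: 3-byte lead, need 2 cont bytes. acc=0xC
Byte[2]=BD: continuation. acc=(acc<<6)|0x3D=0x33D
Byte[3]=8F: continuation. acc=(acc<<6)|0x0F=0xCF4F
Completed: cp=U+CF4F (starts at byte 1)
Byte[4]=E9: 3-byte lead, need 2 cont bytes. acc=0x9
Byte[5]=AA: continuation. acc=(acc<<6)|0x2A=0x26A
Byte[6]=9B: continuation. acc=(acc<<6)|0x1B=0x9A9B
Completed: cp=U+9A9B (starts at byte 4)
Byte[7]=CE: 2-byte lead, need 1 cont bytes. acc=0xE
Byte[8]=90: continuation. acc=(acc<<6)|0x10=0x390
Completed: cp=U+0390 (starts at byte 7)
Byte[9]=C9: 2-byte lead, need 1 cont bytes. acc=0x9
Byte[10]=8B: continuation. acc=(acc<<6)|0x0B=0x24B
Completed: cp=U+024B (starts at byte 9)
Byte[11]=50: 1-byte ASCII. cp=U+0050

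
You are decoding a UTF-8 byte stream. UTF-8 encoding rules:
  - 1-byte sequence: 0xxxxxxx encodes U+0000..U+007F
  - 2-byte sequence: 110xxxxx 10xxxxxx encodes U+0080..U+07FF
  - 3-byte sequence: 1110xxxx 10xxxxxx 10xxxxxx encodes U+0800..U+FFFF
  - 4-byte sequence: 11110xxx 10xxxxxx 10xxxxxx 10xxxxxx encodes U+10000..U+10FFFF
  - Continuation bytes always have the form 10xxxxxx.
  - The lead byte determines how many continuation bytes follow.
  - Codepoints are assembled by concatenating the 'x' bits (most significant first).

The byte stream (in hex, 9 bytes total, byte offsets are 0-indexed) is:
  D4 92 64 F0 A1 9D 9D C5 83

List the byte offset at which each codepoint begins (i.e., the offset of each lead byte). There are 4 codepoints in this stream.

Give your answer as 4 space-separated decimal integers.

Byte[0]=D4: 2-byte lead, need 1 cont bytes. acc=0x14
Byte[1]=92: continuation. acc=(acc<<6)|0x12=0x512
Completed: cp=U+0512 (starts at byte 0)
Byte[2]=64: 1-byte ASCII. cp=U+0064
Byte[3]=F0: 4-byte lead, need 3 cont bytes. acc=0x0
Byte[4]=A1: continuation. acc=(acc<<6)|0x21=0x21
Byte[5]=9D: continuation. acc=(acc<<6)|0x1D=0x85D
Byte[6]=9D: continuation. acc=(acc<<6)|0x1D=0x2175D
Completed: cp=U+2175D (starts at byte 3)
Byte[7]=C5: 2-byte lead, need 1 cont bytes. acc=0x5
Byte[8]=83: continuation. acc=(acc<<6)|0x03=0x143
Completed: cp=U+0143 (starts at byte 7)

Answer: 0 2 3 7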